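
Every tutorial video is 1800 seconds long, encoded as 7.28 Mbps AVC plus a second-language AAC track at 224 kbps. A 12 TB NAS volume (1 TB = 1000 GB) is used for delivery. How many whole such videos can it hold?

7107

Audio: 224 kbps = 0.224 Mbps.
Total bitrate: 7.504 Mbps.
Per item: 7.504 Mbps × 1800 s = 13,507 Mb = 1,688 MB.
Capacity: 12 TB = 96,000,000 Mb; 7107.32 items → 7107 complete.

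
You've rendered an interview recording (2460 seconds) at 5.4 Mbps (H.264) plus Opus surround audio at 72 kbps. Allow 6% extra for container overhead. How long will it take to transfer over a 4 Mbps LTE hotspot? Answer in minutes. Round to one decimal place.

Audio: 72 kbps = 0.072 Mbps.
Total bitrate: 5.472 Mbps.
File: 5.472 Mbps × 2460 s = 13461.1 Mb.
With 6% container overhead: ×1.06. → 14268.8 Mb.
At 4 Mbps: 14268.8 / 4 = 3567.2 s ≈ 59.5 minutes.

59.5 minutes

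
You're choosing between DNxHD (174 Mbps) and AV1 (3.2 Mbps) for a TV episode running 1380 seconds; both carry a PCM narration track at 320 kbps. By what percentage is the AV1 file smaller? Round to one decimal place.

98.0%

Audio: 320 kbps = 0.320 Mbps.
DNxHD: 174.320 Mbps × 1380 s = 240561.6 Mb = 30.070 GB.
AV1: 3.520 Mbps × 1380 s = 4857.6 Mb = 0.607 GB.
Reduction: (1 − 0.607/30.070) × 100 = 97.98%.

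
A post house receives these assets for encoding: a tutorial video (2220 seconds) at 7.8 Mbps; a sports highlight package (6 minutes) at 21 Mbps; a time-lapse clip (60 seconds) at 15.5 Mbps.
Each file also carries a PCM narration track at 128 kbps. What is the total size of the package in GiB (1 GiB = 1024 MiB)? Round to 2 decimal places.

Audio: 128 kbps = 0.128 Mbps.
tutorial video: 7.928 Mbps × 2220 s = 17600.2 Mb
sports highlight package: 21.128 Mbps × 360 s = 7606.1 Mb
time-lapse clip: 15.628 Mbps × 60 s = 937.7 Mb
Total: 26143.9 Mb = 3268.0 MB.
= 3.044 GiB.

3.04 GiB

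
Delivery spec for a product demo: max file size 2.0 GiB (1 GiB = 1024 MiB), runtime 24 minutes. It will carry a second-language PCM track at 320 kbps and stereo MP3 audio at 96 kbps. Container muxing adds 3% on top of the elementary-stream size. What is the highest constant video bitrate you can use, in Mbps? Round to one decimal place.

11.2 Mbps

Budget: 2.0 GiB = 17179.9 Mb.
Stream payload after overhead: 17179.9 / 1.03 = 16679.5 Mb.
24 min = 1440 s
Total bitrate budget: 16679.5 Mb / 1440 s = 11.583 Mbps.
Audio total: 320 + 96 = 416 kbps = 0.416 Mbps.
Video: 11.583 − 0.416 = 11.167 Mbps.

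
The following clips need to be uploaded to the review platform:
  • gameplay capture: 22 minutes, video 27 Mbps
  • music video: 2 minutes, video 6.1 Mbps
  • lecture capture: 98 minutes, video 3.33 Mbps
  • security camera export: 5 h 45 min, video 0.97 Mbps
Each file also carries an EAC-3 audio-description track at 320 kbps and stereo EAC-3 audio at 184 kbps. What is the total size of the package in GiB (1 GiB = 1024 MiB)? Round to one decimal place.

10.5 GiB

Audio total: 320 + 184 = 504 kbps = 0.504 Mbps.
gameplay capture: 27.504 Mbps × 1320 s = 36305.3 Mb
music video: 6.604 Mbps × 120 s = 792.5 Mb
lecture capture: 3.834 Mbps × 5880 s = 22543.9 Mb
security camera export: 1.474 Mbps × 20700 s = 30511.8 Mb
Total: 90153.5 Mb = 11269.2 MB.
= 10.50 GiB.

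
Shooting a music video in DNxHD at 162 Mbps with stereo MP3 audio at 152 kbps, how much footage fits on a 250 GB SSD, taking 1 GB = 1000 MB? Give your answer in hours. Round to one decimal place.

Audio: 152 kbps = 0.152 Mbps.
Total bitrate: 162 + 0.152 = 162.152 Mbps.
Capacity: 250 GB = 2,000,000 Mb.
Recording time: 2,000,000 / 162.152 = 12,334 s ≈ 3.43 hours.

3.4 hours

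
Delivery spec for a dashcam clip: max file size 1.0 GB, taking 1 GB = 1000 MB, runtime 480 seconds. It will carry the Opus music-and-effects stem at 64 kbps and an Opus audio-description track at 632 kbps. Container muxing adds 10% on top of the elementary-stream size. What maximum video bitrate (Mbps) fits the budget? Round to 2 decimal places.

14.46 Mbps

Budget: 1.0 GB = 8000.0 Mb.
Stream payload after overhead: 8000.0 / 1.10 = 7272.7 Mb.
Total bitrate budget: 7272.7 Mb / 480 s = 15.152 Mbps.
Audio total: 64 + 632 = 696 kbps = 0.696 Mbps.
Video: 15.152 − 0.696 = 14.456 Mbps.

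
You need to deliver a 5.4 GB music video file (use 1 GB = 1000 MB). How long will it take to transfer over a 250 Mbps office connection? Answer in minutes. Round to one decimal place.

File: 5.4 GB = 43200.0 Mb.
At 250 Mbps: 43200.0 / 250 = 172.8 s ≈ 2.88 minutes.

2.9 minutes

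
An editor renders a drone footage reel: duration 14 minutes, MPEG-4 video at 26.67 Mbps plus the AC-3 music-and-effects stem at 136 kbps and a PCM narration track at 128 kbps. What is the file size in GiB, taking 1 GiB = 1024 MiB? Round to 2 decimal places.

14 min = 840 s
Audio total: 136 + 128 = 264 kbps = 0.264 Mbps.
Total bitrate: 26.67 + 0.264 = 26.934 Mbps.
Stream data: 26.934 Mbps × 840 s = 22624.6 Mb.
22,625 Mb = 2,828,070,000 bytes ÷ 1,073,741,824 = 2.634 GiB.

2.63 GiB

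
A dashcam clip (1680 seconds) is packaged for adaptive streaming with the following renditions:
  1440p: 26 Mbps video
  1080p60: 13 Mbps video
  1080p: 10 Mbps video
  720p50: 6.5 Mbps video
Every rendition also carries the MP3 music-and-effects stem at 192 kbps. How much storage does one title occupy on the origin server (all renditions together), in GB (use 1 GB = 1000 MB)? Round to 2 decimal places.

11.82 GB

Audio: 192 kbps = 0.192 Mbps.
Sum of rendition bitrates: (26+0.192) + (13+0.192) + (10+0.192) + (6.5+0.192) = 56.268 Mbps.
× 1680 s = 94,530 Mb = 11,816 MB = 11.82 GB.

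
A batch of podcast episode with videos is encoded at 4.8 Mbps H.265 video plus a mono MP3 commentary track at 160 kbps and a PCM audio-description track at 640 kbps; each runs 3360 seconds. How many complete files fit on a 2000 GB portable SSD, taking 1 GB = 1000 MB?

850

Audio total: 160 + 640 = 800 kbps = 0.800 Mbps.
Total bitrate: 5.600 Mbps.
Per item: 5.600 Mbps × 3360 s = 18,816 Mb = 2,352 MB.
Capacity: 2000 GB = 16,000,000 Mb; 850.34 items → 850 complete.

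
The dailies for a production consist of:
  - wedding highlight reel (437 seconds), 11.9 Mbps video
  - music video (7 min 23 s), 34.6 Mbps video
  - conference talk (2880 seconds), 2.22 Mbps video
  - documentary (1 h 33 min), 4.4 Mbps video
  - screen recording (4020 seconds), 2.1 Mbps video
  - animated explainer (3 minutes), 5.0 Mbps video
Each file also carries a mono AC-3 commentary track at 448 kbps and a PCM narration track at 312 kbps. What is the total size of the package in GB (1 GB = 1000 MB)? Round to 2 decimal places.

8.89 GB

Audio total: 448 + 312 = 760 kbps = 0.760 Mbps.
wedding highlight reel: 12.660 Mbps × 437 s = 5532.4 Mb
music video: 35.360 Mbps × 443 s = 15664.5 Mb
conference talk: 2.980 Mbps × 2880 s = 8582.4 Mb
documentary: 5.160 Mbps × 5580 s = 28792.8 Mb
screen recording: 2.860 Mbps × 4020 s = 11497.2 Mb
animated explainer: 5.760 Mbps × 180 s = 1036.8 Mb
Total: 71106.1 Mb = 8888.3 MB.
= 8.888 GB.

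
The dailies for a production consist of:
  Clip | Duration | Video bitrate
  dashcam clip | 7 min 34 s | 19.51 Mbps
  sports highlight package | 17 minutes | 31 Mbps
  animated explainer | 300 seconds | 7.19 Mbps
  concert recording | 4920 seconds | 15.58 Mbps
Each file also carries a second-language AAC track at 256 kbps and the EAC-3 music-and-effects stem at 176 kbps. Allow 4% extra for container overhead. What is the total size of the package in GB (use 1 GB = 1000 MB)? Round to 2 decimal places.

15.88 GB

Audio total: 256 + 176 = 432 kbps = 0.432 Mbps.
dashcam clip: 19.942 Mbps × 454 s × 1.04 = 9415.8 Mb
sports highlight package: 31.432 Mbps × 1020 s × 1.04 = 33343.1 Mb
animated explainer: 7.622 Mbps × 300 s × 1.04 = 2378.1 Mb
concert recording: 16.012 Mbps × 4920 s × 1.04 = 81930.2 Mb
Total: 127067.1 Mb = 15883.4 MB.
= 15.88 GB.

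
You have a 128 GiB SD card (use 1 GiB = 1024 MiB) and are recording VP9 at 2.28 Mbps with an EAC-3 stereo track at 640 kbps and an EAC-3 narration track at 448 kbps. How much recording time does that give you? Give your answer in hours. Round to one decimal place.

90.7 hours

Audio total: 640 + 448 = 1088 kbps = 1.088 Mbps.
Total bitrate: 2.28 + 1.088 = 3.368 Mbps.
Capacity: 128 GiB = 1,099,512 Mb.
Recording time: 1,099,512 / 3.368 = 326,458 s ≈ 90.7 hours.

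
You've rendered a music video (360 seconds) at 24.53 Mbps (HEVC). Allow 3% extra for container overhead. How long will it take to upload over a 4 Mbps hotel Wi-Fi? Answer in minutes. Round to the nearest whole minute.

38 minutes

File: 24.530 Mbps × 360 s = 8830.8 Mb.
With 3% container overhead: ×1.03. → 9095.7 Mb.
At 4 Mbps: 9095.7 / 4 = 2273.9 s ≈ 37.9 minutes.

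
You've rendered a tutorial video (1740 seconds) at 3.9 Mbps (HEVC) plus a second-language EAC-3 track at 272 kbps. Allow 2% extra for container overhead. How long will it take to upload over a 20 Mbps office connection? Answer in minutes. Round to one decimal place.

6.2 minutes

Audio: 272 kbps = 0.272 Mbps.
Total bitrate: 4.172 Mbps.
File: 4.172 Mbps × 1740 s = 7259.3 Mb.
With 2% container overhead: ×1.02. → 7404.5 Mb.
At 20 Mbps: 7404.5 / 20 = 370.2 s ≈ 6.17 minutes.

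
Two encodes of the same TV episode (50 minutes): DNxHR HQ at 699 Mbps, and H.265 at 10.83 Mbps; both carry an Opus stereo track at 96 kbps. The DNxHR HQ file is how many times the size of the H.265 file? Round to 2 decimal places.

63.98

50 min = 3000 s
Audio: 96 kbps = 0.096 Mbps.
DNxHR HQ: 699.096 Mbps × 3000 s = 2097288.0 Mb = 262.161 GB.
H.265: 10.926 Mbps × 3000 s = 32778.0 Mb = 4.097 GB.
Ratio: 262.161 / 4.097 = 63.985.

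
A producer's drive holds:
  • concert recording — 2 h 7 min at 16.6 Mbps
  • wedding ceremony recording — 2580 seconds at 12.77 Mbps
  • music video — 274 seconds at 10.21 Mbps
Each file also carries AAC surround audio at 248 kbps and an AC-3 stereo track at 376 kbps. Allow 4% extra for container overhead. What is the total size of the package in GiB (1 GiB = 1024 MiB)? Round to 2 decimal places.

Audio total: 248 + 376 = 624 kbps = 0.624 Mbps.
concert recording: 17.224 Mbps × 7620 s × 1.04 = 136496.8 Mb
wedding ceremony recording: 13.394 Mbps × 2580 s × 1.04 = 35938.8 Mb
music video: 10.834 Mbps × 274 s × 1.04 = 3087.3 Mb
Total: 175522.8 Mb = 21940.3 MB.
= 20.43 GiB.

20.43 GiB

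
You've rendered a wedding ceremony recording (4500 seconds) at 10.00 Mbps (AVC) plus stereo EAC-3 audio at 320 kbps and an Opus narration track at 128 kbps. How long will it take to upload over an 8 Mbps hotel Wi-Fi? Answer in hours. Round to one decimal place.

Audio total: 320 + 128 = 448 kbps = 0.448 Mbps.
Total bitrate: 10.448 Mbps.
File: 10.448 Mbps × 4500 s = 47016.0 Mb.
At 8 Mbps: 47016.0 / 8 = 5877.0 s ≈ 1.63 hours.

1.6 hours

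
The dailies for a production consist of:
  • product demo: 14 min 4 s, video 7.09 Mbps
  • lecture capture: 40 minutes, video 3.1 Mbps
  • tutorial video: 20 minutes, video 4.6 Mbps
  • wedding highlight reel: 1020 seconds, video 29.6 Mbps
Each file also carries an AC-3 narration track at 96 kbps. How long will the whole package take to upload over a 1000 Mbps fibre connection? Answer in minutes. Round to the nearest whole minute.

Audio: 96 kbps = 0.096 Mbps.
product demo: 7.186 Mbps × 844 s = 6065.0 Mb
lecture capture: 3.196 Mbps × 2400 s = 7670.4 Mb
tutorial video: 4.696 Mbps × 1200 s = 5635.2 Mb
wedding highlight reel: 29.696 Mbps × 1020 s = 30289.9 Mb
Total: 49660.5 Mb = 6207.6 MB.
At 1000 Mbps: 49660.5 / 1000 = 50 s ≈ 0.828 minutes.

1 minutes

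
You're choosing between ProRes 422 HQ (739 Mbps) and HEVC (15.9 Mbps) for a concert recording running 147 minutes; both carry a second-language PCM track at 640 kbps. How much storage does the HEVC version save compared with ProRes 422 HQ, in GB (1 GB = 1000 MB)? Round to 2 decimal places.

797.22 GB

147 min = 8820 s
Audio: 640 kbps = 0.640 Mbps.
ProRes 422 HQ: 739.640 Mbps × 8820 s = 6523624.8 Mb = 815.453 GB.
HEVC: 16.540 Mbps × 8820 s = 145882.8 Mb = 18.235 GB.
Saving: 815.453 − 18.235 = 797.218 GB.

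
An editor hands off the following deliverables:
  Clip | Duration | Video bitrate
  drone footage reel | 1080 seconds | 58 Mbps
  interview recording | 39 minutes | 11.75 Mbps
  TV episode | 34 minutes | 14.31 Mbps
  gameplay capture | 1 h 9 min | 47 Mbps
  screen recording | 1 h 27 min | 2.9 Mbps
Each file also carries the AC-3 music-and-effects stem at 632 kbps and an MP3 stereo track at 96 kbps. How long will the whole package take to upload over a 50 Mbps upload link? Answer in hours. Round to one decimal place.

Audio total: 632 + 96 = 728 kbps = 0.728 Mbps.
drone footage reel: 58.728 Mbps × 1080 s = 63426.2 Mb
interview recording: 12.478 Mbps × 2340 s = 29198.5 Mb
TV episode: 15.038 Mbps × 2040 s = 30677.5 Mb
gameplay capture: 47.728 Mbps × 4140 s = 197593.9 Mb
screen recording: 3.628 Mbps × 5220 s = 18938.2 Mb
Total: 339834.4 Mb = 42479.3 MB.
At 50 Mbps: 339834.4 / 50 = 6797 s ≈ 1.89 hours.

1.9 hours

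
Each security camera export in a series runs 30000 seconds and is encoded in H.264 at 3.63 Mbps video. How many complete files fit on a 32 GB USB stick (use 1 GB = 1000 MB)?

Per item: 3.630 Mbps × 30000 s = 108,900 Mb = 13,612 MB.
Capacity: 32 GB = 256,000 Mb; 2.35 items → 2 complete.

2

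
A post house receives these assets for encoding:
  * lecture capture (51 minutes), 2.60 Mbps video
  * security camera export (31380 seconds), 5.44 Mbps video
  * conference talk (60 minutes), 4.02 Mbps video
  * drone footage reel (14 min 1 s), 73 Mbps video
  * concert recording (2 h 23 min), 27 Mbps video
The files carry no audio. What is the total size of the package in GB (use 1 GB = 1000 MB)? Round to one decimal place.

60.8 GB

lecture capture: 2.600 Mbps × 3060 s = 7956.0 Mb
security camera export: 5.440 Mbps × 31380 s = 170707.2 Mb
conference talk: 4.020 Mbps × 3600 s = 14472.0 Mb
drone footage reel: 73.000 Mbps × 841 s = 61393.0 Mb
concert recording: 27.000 Mbps × 8580 s = 231660.0 Mb
Total: 486188.2 Mb = 60773.5 MB.
= 60.77 GB.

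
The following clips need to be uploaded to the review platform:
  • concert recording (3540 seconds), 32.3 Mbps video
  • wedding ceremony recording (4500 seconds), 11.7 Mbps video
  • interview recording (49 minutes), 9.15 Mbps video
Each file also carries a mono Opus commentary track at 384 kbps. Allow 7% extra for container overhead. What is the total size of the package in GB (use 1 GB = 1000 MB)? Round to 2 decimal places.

26.50 GB

Audio: 384 kbps = 0.384 Mbps.
concert recording: 32.684 Mbps × 3540 s × 1.07 = 123800.5 Mb
wedding ceremony recording: 12.084 Mbps × 4500 s × 1.07 = 58184.5 Mb
interview recording: 9.534 Mbps × 2940 s × 1.07 = 29992.1 Mb
Total: 211977.0 Mb = 26497.1 MB.
= 26.50 GB.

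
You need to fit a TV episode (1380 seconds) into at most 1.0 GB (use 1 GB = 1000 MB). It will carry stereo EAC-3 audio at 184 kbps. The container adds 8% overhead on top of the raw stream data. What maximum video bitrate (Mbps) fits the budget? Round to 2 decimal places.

5.18 Mbps

Budget: 1.0 GB = 8000.0 Mb.
Stream payload after overhead: 8000.0 / 1.08 = 7407.4 Mb.
Total bitrate budget: 7407.4 Mb / 1380 s = 5.368 Mbps.
Audio: 184 kbps = 0.184 Mbps.
Video: 5.368 − 0.184 = 5.184 Mbps.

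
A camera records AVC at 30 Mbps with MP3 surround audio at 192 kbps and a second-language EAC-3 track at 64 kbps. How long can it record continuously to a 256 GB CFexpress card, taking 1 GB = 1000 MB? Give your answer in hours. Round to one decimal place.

Audio total: 192 + 64 = 256 kbps = 0.256 Mbps.
Total bitrate: 30 + 0.256 = 30.256 Mbps.
Capacity: 256 GB = 2,048,000 Mb.
Recording time: 2,048,000 / 30.256 = 67,689 s ≈ 18.8 hours.

18.8 hours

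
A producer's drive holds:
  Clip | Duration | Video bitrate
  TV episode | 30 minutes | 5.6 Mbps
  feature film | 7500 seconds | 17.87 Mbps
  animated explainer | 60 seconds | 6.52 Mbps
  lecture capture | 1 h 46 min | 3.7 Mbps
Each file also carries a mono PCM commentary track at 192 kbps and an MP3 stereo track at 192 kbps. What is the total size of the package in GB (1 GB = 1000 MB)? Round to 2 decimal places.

21.76 GB

Audio total: 192 + 192 = 384 kbps = 0.384 Mbps.
TV episode: 5.984 Mbps × 1800 s = 10771.2 Mb
feature film: 18.254 Mbps × 7500 s = 136905.0 Mb
animated explainer: 6.904 Mbps × 60 s = 414.2 Mb
lecture capture: 4.084 Mbps × 6360 s = 25974.2 Mb
Total: 174064.7 Mb = 21758.1 MB.
= 21.76 GB.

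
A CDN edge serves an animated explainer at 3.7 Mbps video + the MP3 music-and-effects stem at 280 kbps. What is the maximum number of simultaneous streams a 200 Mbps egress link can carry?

Audio: 280 kbps = 0.280 Mbps.
Per-viewer media rate: 3.980 Mbps.
200 Mbps = 200.0 Mbps; 200.0 / 3.980 = 50.25 → 50 viewers.

50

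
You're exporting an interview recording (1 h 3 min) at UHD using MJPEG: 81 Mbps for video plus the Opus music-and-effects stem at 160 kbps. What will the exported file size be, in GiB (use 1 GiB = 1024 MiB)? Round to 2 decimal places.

35.71 GiB

1 h 3 min = 63 min = 3780 s
Audio: 160 kbps = 0.160 Mbps.
Total bitrate: 81 + 0.160 = 81.160 Mbps.
Stream data: 81.160 Mbps × 3780 s = 306784.8 Mb.
306,785 Mb = 38,348,100,000 bytes ÷ 1,073,741,824 = 35.71 GiB.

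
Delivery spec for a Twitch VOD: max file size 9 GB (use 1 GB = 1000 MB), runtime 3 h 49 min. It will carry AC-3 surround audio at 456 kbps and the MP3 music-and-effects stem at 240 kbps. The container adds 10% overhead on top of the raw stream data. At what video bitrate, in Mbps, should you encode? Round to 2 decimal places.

4.07 Mbps

Budget: 9 GB = 72000.0 Mb.
Stream payload after overhead: 72000.0 / 1.10 = 65454.5 Mb.
3 h 49 min = 229 min = 13740 s
Total bitrate budget: 65454.5 Mb / 13740 s = 4.764 Mbps.
Audio total: 456 + 240 = 696 kbps = 0.696 Mbps.
Video: 4.764 − 0.696 = 4.068 Mbps.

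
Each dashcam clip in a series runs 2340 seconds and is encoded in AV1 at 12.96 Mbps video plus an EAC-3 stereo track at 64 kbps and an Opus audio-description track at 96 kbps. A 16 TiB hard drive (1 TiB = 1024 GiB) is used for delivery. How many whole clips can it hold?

4584

Audio total: 64 + 96 = 160 kbps = 0.160 Mbps.
Total bitrate: 13.120 Mbps.
Per item: 13.120 Mbps × 2340 s = 30,701 Mb = 3,838 MB.
Capacity: 16 TiB = 140,737,488 Mb; 4584.16 items → 4584 complete.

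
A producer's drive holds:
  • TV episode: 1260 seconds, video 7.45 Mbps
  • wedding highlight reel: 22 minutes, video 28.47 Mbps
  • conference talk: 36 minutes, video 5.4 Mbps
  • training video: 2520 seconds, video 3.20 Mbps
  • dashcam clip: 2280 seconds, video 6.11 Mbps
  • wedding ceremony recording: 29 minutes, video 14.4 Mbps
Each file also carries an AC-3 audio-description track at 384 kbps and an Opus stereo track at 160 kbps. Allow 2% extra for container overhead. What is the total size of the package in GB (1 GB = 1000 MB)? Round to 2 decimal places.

14.26 GB

Audio total: 384 + 160 = 544 kbps = 0.544 Mbps.
TV episode: 7.994 Mbps × 1260 s × 1.02 = 10273.9 Mb
wedding highlight reel: 29.014 Mbps × 1320 s × 1.02 = 39064.4 Mb
conference talk: 5.944 Mbps × 2160 s × 1.02 = 13095.8 Mb
training video: 3.744 Mbps × 2520 s × 1.02 = 9623.6 Mb
dashcam clip: 6.654 Mbps × 2280 s × 1.02 = 15474.5 Mb
wedding ceremony recording: 14.944 Mbps × 1740 s × 1.02 = 26522.6 Mb
Total: 114054.9 Mb = 14256.9 MB.
= 14.26 GB.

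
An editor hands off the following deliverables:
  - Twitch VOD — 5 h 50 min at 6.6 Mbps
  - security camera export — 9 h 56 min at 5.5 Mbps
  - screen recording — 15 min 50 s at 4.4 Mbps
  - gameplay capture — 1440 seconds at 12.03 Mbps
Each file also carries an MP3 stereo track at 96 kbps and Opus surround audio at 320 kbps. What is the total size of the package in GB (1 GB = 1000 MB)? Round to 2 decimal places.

47.67 GB

Audio total: 96 + 320 = 416 kbps = 0.416 Mbps.
Twitch VOD: 7.016 Mbps × 21000 s = 147336.0 Mb
security camera export: 5.916 Mbps × 35760 s = 211556.2 Mb
screen recording: 4.816 Mbps × 950 s = 4575.2 Mb
gameplay capture: 12.446 Mbps × 1440 s = 17922.2 Mb
Total: 381389.6 Mb = 47673.7 MB.
= 47.67 GB.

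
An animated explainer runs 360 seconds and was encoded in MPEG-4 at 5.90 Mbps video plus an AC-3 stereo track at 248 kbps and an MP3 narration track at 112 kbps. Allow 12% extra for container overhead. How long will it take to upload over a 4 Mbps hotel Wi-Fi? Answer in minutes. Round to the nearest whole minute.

11 minutes

Audio total: 248 + 112 = 360 kbps = 0.360 Mbps.
Total bitrate: 6.260 Mbps.
File: 6.260 Mbps × 360 s = 2253.6 Mb.
With 12% container overhead: ×1.12. → 2524.0 Mb.
At 4 Mbps: 2524.0 / 4 = 631.0 s ≈ 10.5 minutes.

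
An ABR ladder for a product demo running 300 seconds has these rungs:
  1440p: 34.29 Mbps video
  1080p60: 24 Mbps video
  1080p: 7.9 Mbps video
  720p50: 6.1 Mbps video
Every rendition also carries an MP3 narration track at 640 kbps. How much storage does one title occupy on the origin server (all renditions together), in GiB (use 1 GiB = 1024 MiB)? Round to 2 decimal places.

Audio: 640 kbps = 0.640 Mbps.
Sum of rendition bitrates: (34.29+0.640) + (24+0.640) + (7.9+0.640) + (6.1+0.640) = 74.850 Mbps.
× 300 s = 22,455 Mb = 2,807 MB = 2.614 GiB.

2.61 GiB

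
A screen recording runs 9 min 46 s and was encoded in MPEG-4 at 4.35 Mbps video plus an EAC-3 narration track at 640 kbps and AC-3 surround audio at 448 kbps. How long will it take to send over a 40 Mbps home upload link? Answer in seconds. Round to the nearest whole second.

80 seconds

9 min 46 s = 586 s
Audio total: 640 + 448 = 1088 kbps = 1.088 Mbps.
Total bitrate: 5.438 Mbps.
File: 5.438 Mbps × 586 s = 3186.7 Mb.
At 40 Mbps: 3186.7 / 40 = 79.7 s ≈ 79.7 seconds.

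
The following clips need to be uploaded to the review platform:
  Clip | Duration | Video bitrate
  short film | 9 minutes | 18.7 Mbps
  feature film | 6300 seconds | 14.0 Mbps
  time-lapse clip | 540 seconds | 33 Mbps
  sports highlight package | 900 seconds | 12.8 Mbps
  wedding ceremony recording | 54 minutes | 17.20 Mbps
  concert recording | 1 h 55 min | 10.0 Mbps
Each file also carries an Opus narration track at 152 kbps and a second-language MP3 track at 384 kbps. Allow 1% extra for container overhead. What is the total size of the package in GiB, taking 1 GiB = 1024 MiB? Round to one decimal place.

Audio total: 152 + 384 = 536 kbps = 0.536 Mbps.
short film: 19.236 Mbps × 540 s × 1.01 = 10491.3 Mb
feature film: 14.536 Mbps × 6300 s × 1.01 = 92492.6 Mb
time-lapse clip: 33.536 Mbps × 540 s × 1.01 = 18290.5 Mb
sports highlight package: 13.336 Mbps × 900 s × 1.01 = 12122.4 Mb
wedding ceremony recording: 17.736 Mbps × 3240 s × 1.01 = 58039.3 Mb
concert recording: 10.536 Mbps × 6900 s × 1.01 = 73425.4 Mb
Total: 264861.5 Mb = 33107.7 MB.
= 30.83 GiB.

30.8 GiB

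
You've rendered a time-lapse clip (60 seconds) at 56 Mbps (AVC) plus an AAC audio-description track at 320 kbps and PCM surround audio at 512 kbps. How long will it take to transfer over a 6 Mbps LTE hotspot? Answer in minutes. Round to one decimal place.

Audio total: 320 + 512 = 832 kbps = 0.832 Mbps.
Total bitrate: 56.832 Mbps.
File: 56.832 Mbps × 60 s = 3409.9 Mb.
At 6 Mbps: 3409.9 / 6 = 568.3 s ≈ 9.47 minutes.

9.5 minutes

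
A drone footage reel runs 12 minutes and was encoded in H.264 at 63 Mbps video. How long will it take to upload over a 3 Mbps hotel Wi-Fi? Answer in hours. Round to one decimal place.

12 min = 720 s
File: 63.000 Mbps × 720 s = 45360.0 Mb.
At 3 Mbps: 45360.0 / 3 = 15120.0 s ≈ 4.2 hours.

4.2 hours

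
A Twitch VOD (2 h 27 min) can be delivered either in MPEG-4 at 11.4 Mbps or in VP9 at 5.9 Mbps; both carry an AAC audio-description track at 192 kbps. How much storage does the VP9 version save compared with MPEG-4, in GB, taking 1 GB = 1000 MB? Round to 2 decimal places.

2 h 27 min = 147 min = 8820 s
Audio: 192 kbps = 0.192 Mbps.
MPEG-4: 11.592 Mbps × 8820 s = 102241.4 Mb = 12.780 GB.
VP9: 6.092 Mbps × 8820 s = 53731.4 Mb = 6.716 GB.
Saving: 12.780 − 6.716 = 6.064 GB.

6.06 GB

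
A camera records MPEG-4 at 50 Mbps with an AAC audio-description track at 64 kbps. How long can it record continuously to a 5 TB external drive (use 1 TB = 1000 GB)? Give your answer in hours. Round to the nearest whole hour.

Audio: 64 kbps = 0.064 Mbps.
Total bitrate: 50 + 0.064 = 50.064 Mbps.
Capacity: 5 TB = 40,000,000 Mb.
Recording time: 40,000,000 / 50.064 = 798,977 s ≈ 222 hours.

222 hours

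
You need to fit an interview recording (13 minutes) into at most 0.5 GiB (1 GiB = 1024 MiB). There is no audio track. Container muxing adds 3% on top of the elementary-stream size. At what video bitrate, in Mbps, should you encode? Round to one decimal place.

Budget: 0.5 GiB = 4295.0 Mb.
Stream payload after overhead: 4295.0 / 1.03 = 4169.9 Mb.
13 min = 780 s
Total bitrate budget: 4169.9 Mb / 780 s = 5.346 Mbps.

5.3 Mbps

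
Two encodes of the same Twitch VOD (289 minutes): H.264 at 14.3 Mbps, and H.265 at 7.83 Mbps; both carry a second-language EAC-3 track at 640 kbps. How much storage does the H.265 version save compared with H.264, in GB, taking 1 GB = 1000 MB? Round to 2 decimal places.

14.02 GB

289 min = 17340 s
Audio: 640 kbps = 0.640 Mbps.
H.264: 14.940 Mbps × 17340 s = 259059.6 Mb = 32.382 GB.
H.265: 8.470 Mbps × 17340 s = 146869.8 Mb = 18.359 GB.
Saving: 32.382 − 18.359 = 14.024 GB.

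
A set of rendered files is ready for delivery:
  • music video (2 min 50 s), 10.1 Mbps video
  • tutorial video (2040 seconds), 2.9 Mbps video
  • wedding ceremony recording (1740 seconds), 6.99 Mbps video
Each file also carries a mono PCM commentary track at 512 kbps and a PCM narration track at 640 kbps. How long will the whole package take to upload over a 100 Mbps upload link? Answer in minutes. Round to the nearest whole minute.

4 minutes

Audio total: 512 + 640 = 1152 kbps = 1.152 Mbps.
music video: 11.252 Mbps × 170 s = 1912.8 Mb
tutorial video: 4.052 Mbps × 2040 s = 8266.1 Mb
wedding ceremony recording: 8.142 Mbps × 1740 s = 14167.1 Mb
Total: 24346.0 Mb = 3043.2 MB.
At 100 Mbps: 24346.0 / 100 = 243 s ≈ 4.06 minutes.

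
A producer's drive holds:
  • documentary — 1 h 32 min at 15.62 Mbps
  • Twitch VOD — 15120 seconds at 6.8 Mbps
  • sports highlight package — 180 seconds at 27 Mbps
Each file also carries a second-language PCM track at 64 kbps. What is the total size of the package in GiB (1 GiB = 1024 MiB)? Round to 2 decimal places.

Audio: 64 kbps = 0.064 Mbps.
documentary: 15.684 Mbps × 5520 s = 86575.7 Mb
Twitch VOD: 6.864 Mbps × 15120 s = 103783.7 Mb
sports highlight package: 27.064 Mbps × 180 s = 4871.5 Mb
Total: 195230.9 Mb = 24403.9 MB.
= 22.73 GiB.

22.73 GiB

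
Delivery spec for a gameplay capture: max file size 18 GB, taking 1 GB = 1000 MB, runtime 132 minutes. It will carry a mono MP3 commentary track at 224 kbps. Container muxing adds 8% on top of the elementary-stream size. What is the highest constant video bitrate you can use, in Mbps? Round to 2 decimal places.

16.61 Mbps

Budget: 18 GB = 144000.0 Mb.
Stream payload after overhead: 144000.0 / 1.08 = 133333.3 Mb.
132 min = 7920 s
Total bitrate budget: 133333.3 Mb / 7920 s = 16.835 Mbps.
Audio: 224 kbps = 0.224 Mbps.
Video: 16.835 − 0.224 = 16.611 Mbps.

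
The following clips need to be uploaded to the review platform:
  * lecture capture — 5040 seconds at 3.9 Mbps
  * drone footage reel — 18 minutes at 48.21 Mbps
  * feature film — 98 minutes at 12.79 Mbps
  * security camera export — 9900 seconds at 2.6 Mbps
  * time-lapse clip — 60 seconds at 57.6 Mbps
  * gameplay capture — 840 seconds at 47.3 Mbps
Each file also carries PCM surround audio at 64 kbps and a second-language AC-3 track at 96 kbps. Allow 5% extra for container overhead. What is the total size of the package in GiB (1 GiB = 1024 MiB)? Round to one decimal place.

Audio total: 64 + 96 = 160 kbps = 0.160 Mbps.
lecture capture: 4.060 Mbps × 5040 s × 1.05 = 21485.5 Mb
drone footage reel: 48.370 Mbps × 1080 s × 1.05 = 54851.6 Mb
feature film: 12.950 Mbps × 5880 s × 1.05 = 79953.3 Mb
security camera export: 2.760 Mbps × 9900 s × 1.05 = 28690.2 Mb
time-lapse clip: 57.760 Mbps × 60 s × 1.05 = 3638.9 Mb
gameplay capture: 47.460 Mbps × 840 s × 1.05 = 41859.7 Mb
Total: 230479.2 Mb = 28809.9 MB.
= 26.83 GiB.

26.8 GiB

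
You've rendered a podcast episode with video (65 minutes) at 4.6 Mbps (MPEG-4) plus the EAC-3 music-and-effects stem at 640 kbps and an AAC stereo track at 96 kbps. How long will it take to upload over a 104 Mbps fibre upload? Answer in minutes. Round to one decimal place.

65 min = 3900 s
Audio total: 640 + 96 = 736 kbps = 0.736 Mbps.
Total bitrate: 5.336 Mbps.
File: 5.336 Mbps × 3900 s = 20810.4 Mb.
At 104 Mbps: 20810.4 / 104 = 200.1 s ≈ 3.33 minutes.

3.3 minutes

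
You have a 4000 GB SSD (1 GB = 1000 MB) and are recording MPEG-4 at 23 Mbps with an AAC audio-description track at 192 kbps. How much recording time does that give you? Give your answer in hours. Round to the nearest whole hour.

Audio: 192 kbps = 0.192 Mbps.
Total bitrate: 23 + 0.192 = 23.192 Mbps.
Capacity: 4000 GB = 32,000,000 Mb.
Recording time: 32,000,000 / 23.192 = 1,379,786 s ≈ 383 hours.

383 hours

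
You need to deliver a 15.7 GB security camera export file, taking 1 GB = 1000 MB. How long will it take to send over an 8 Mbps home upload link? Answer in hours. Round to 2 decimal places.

4.36 hours

File: 15.7 GB = 125600.0 Mb.
At 8 Mbps: 125600.0 / 8 = 15700.0 s ≈ 4.36 hours.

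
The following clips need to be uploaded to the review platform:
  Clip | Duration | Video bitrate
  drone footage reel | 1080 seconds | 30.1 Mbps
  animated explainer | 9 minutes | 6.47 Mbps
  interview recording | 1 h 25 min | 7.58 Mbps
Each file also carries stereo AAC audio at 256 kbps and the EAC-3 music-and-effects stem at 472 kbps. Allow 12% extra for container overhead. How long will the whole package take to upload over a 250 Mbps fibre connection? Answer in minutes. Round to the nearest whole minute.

Audio total: 256 + 472 = 728 kbps = 0.728 Mbps.
drone footage reel: 30.828 Mbps × 1080 s × 1.12 = 37289.5 Mb
animated explainer: 7.198 Mbps × 540 s × 1.12 = 4353.4 Mb
interview recording: 8.308 Mbps × 5100 s × 1.12 = 47455.3 Mb
Total: 89098.2 Mb = 11137.3 MB.
At 250 Mbps: 89098.2 / 250 = 356 s ≈ 5.94 minutes.

6 minutes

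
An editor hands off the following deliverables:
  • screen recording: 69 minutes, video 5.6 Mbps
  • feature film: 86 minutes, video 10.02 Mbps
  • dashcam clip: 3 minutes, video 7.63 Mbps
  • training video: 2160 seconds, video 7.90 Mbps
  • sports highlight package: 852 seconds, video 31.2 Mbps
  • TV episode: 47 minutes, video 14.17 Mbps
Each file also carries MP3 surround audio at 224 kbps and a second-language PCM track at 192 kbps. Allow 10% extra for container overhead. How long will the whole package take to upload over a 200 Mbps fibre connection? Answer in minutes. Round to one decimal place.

Audio total: 224 + 192 = 416 kbps = 0.416 Mbps.
screen recording: 6.016 Mbps × 4140 s × 1.10 = 27396.9 Mb
feature film: 10.436 Mbps × 5160 s × 1.10 = 59234.7 Mb
dashcam clip: 8.046 Mbps × 180 s × 1.10 = 1593.1 Mb
training video: 8.316 Mbps × 2160 s × 1.10 = 19758.8 Mb
sports highlight package: 31.616 Mbps × 852 s × 1.10 = 29630.5 Mb
TV episode: 14.586 Mbps × 2820 s × 1.10 = 45245.8 Mb
Total: 182859.8 Mb = 22857.5 MB.
At 200 Mbps: 182859.8 / 200 = 914 s ≈ 15.2 minutes.

15.2 minutes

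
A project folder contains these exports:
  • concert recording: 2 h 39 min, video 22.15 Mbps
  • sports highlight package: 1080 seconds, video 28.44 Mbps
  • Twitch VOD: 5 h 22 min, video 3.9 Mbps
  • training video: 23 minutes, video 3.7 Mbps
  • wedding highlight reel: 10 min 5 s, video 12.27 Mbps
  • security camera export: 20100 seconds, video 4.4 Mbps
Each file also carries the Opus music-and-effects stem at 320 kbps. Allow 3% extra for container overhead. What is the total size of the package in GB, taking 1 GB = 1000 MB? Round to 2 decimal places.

Audio: 320 kbps = 0.320 Mbps.
concert recording: 22.470 Mbps × 9540 s × 1.03 = 220794.7 Mb
sports highlight package: 28.760 Mbps × 1080 s × 1.03 = 31992.6 Mb
Twitch VOD: 4.220 Mbps × 19320 s × 1.03 = 83976.3 Mb
training video: 4.020 Mbps × 1380 s × 1.03 = 5714.0 Mb
wedding highlight reel: 12.590 Mbps × 605 s × 1.03 = 7845.5 Mb
security camera export: 4.720 Mbps × 20100 s × 1.03 = 97718.2 Mb
Total: 448041.3 Mb = 56005.2 MB.
= 56.01 GB.

56.01 GB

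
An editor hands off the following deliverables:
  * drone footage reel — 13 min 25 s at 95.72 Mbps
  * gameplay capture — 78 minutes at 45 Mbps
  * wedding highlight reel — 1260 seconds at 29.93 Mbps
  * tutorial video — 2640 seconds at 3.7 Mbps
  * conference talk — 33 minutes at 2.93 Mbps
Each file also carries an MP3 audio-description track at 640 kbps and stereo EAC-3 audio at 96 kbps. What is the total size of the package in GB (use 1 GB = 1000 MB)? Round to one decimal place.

43.7 GB

Audio total: 640 + 96 = 736 kbps = 0.736 Mbps.
drone footage reel: 96.456 Mbps × 805 s = 77647.1 Mb
gameplay capture: 45.736 Mbps × 4680 s = 214044.5 Mb
wedding highlight reel: 30.666 Mbps × 1260 s = 38639.2 Mb
tutorial video: 4.436 Mbps × 2640 s = 11711.0 Mb
conference talk: 3.666 Mbps × 1980 s = 7258.7 Mb
Total: 349300.4 Mb = 43662.6 MB.
= 43.66 GB.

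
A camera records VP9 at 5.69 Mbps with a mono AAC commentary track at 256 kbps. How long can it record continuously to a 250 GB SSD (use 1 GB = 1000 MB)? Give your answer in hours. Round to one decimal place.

93.4 hours

Audio: 256 kbps = 0.256 Mbps.
Total bitrate: 5.69 + 0.256 = 5.946 Mbps.
Capacity: 250 GB = 2,000,000 Mb.
Recording time: 2,000,000 / 5.946 = 336,361 s ≈ 93.4 hours.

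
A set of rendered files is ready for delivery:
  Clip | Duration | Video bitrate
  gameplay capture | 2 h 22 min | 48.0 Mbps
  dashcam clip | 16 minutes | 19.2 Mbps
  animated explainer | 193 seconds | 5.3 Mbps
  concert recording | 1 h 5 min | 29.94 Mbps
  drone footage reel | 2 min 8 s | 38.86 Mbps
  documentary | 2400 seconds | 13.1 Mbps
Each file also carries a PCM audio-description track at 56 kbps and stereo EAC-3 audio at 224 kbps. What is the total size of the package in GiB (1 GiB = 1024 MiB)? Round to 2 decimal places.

68.23 GiB

Audio total: 56 + 224 = 280 kbps = 0.280 Mbps.
gameplay capture: 48.280 Mbps × 8520 s = 411345.6 Mb
dashcam clip: 19.480 Mbps × 960 s = 18700.8 Mb
animated explainer: 5.580 Mbps × 193 s = 1076.9 Mb
concert recording: 30.220 Mbps × 3900 s = 117858.0 Mb
drone footage reel: 39.140 Mbps × 128 s = 5009.9 Mb
documentary: 13.380 Mbps × 2400 s = 32112.0 Mb
Total: 586103.3 Mb = 73262.9 MB.
= 68.23 GiB.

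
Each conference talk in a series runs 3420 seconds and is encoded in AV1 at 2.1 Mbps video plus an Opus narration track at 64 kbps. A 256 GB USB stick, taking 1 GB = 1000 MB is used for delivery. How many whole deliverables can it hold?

Audio: 64 kbps = 0.064 Mbps.
Total bitrate: 2.164 Mbps.
Per item: 2.164 Mbps × 3420 s = 7,401 Mb = 925.1 MB.
Capacity: 256 GB = 2,048,000 Mb; 276.72 items → 276 complete.

276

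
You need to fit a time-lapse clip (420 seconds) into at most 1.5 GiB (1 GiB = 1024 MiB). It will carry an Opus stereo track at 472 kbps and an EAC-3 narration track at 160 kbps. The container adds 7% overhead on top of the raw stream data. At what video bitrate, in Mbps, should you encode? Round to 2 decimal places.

Budget: 1.5 GiB = 12884.9 Mb.
Stream payload after overhead: 12884.9 / 1.07 = 12042.0 Mb.
Total bitrate budget: 12042.0 Mb / 420 s = 28.671 Mbps.
Audio total: 472 + 160 = 632 kbps = 0.632 Mbps.
Video: 28.671 − 0.632 = 28.039 Mbps.

28.04 Mbps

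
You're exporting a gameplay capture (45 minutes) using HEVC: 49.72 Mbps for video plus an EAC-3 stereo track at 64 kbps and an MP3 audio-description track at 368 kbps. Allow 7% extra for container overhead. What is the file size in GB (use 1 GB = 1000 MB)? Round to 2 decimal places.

18.11 GB

45 min = 2700 s
Audio total: 64 + 368 = 432 kbps = 0.432 Mbps.
Total bitrate: 49.72 + 0.432 = 50.152 Mbps.
Stream data: 50.152 Mbps × 2700 s = 135410.4 Mb.
With 7% container overhead: ×1.07.
144,889 Mb ÷ 8 = 18,111 MB → 18.11 GB.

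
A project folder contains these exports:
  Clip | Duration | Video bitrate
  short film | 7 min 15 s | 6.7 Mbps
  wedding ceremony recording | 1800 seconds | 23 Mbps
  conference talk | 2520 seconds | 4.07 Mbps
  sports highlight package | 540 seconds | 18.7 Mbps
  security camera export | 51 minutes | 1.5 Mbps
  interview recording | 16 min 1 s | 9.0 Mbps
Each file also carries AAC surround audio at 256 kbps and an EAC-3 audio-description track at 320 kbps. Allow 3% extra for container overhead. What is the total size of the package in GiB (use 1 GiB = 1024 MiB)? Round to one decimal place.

10.0 GiB

Audio total: 256 + 320 = 576 kbps = 0.576 Mbps.
short film: 7.276 Mbps × 435 s × 1.03 = 3260.0 Mb
wedding ceremony recording: 23.576 Mbps × 1800 s × 1.03 = 43709.9 Mb
conference talk: 4.646 Mbps × 2520 s × 1.03 = 12059.2 Mb
sports highlight package: 19.276 Mbps × 540 s × 1.03 = 10721.3 Mb
security camera export: 2.076 Mbps × 3060 s × 1.03 = 6543.1 Mb
interview recording: 9.576 Mbps × 961 s × 1.03 = 9478.6 Mb
Total: 85772.1 Mb = 10721.5 MB.
= 9.985 GiB.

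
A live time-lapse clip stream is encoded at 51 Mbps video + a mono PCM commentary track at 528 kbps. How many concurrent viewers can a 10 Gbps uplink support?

Audio: 528 kbps = 0.528 Mbps.
Per-viewer media rate: 51.528 Mbps.
10 Gbps = 10,000 Mbps; 10,000 / 51.528 = 194.07 → 194 viewers.

194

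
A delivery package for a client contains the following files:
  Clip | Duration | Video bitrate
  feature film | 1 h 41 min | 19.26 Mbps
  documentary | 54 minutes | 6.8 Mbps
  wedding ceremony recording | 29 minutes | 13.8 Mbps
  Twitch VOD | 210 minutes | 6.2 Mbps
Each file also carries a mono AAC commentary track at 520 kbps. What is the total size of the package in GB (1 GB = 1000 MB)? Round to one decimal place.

Audio: 520 kbps = 0.520 Mbps.
feature film: 19.780 Mbps × 6060 s = 119866.8 Mb
documentary: 7.320 Mbps × 3240 s = 23716.8 Mb
wedding ceremony recording: 14.320 Mbps × 1740 s = 24916.8 Mb
Twitch VOD: 6.720 Mbps × 12600 s = 84672.0 Mb
Total: 253172.4 Mb = 31646.5 MB.
= 31.65 GB.

31.6 GB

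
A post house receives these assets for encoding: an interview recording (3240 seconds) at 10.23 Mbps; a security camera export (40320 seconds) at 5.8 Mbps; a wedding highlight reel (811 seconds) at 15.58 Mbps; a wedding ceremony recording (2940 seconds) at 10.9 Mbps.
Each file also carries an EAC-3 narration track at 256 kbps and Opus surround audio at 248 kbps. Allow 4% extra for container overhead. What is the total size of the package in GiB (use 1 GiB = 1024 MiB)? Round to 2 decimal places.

40.62 GiB

Audio total: 256 + 248 = 504 kbps = 0.504 Mbps.
interview recording: 10.734 Mbps × 3240 s × 1.04 = 36169.3 Mb
security camera export: 6.304 Mbps × 40320 s × 1.04 = 264344.4 Mb
wedding highlight reel: 16.084 Mbps × 811 s × 1.04 = 13565.9 Mb
wedding ceremony recording: 11.404 Mbps × 2940 s × 1.04 = 34868.9 Mb
Total: 348948.4 Mb = 43618.6 MB.
= 40.62 GiB.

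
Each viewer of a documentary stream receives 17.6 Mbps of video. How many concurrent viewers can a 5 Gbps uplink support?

284

5 Gbps = 5,000 Mbps; 5,000 / 17.600 = 284.09 → 284 viewers.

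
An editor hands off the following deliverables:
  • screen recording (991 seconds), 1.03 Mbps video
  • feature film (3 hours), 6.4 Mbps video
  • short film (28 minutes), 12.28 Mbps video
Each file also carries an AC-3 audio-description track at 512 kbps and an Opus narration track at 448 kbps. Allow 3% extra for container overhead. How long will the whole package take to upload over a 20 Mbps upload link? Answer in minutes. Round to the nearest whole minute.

89 minutes

Audio total: 512 + 448 = 960 kbps = 0.960 Mbps.
screen recording: 1.990 Mbps × 991 s × 1.03 = 2031.3 Mb
feature film: 7.360 Mbps × 10800 s × 1.03 = 81872.6 Mb
short film: 13.240 Mbps × 1680 s × 1.03 = 22910.5 Mb
Total: 106814.4 Mb = 13351.8 MB.
At 20 Mbps: 106814.4 / 20 = 5341 s ≈ 89 minutes.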